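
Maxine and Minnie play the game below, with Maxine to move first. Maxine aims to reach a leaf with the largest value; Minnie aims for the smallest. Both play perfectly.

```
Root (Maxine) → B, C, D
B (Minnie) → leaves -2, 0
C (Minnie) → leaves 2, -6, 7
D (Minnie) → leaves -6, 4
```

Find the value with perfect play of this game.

-2

B (Minnie): min(-2, 0) = -2
C (Minnie): min(2, -6, 7) = -6
D (Minnie): min(-6, 4) = -6
Root (Maxine): max(-2, -6, -6) = -2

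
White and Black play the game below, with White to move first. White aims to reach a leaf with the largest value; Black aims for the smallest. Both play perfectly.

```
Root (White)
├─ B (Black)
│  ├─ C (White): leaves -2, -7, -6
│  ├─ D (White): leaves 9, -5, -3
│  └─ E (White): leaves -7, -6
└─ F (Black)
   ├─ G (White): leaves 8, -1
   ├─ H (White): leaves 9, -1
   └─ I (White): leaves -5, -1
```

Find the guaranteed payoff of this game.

-1

C (White): max(-2, -7, -6) = -2
D (White): max(9, -5, -3) = 9
E (White): max(-7, -6) = -6
B (Black): min(-2, 9, -6) = -6
G (White): max(8, -1) = 8
H (White): max(9, -1) = 9
I (White): max(-5, -1) = -1
F (Black): min(8, 9, -1) = -1
Root (White): max(-6, -1) = -1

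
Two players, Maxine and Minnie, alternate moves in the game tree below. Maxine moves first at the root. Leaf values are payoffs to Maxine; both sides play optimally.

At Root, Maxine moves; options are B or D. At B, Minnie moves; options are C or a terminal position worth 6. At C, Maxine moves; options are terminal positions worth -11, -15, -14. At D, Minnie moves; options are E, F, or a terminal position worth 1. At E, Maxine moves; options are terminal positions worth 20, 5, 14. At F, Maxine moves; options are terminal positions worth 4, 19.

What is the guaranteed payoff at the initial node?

C (Maxine): max(-11, -15, -14) = -11
B (Minnie): min(-11, 6) = -11
E (Maxine): max(20, 5, 14) = 20
F (Maxine): max(4, 19) = 19
D (Minnie): min(20, 19, 1) = 1
Root (Maxine): max(-11, 1) = 1

1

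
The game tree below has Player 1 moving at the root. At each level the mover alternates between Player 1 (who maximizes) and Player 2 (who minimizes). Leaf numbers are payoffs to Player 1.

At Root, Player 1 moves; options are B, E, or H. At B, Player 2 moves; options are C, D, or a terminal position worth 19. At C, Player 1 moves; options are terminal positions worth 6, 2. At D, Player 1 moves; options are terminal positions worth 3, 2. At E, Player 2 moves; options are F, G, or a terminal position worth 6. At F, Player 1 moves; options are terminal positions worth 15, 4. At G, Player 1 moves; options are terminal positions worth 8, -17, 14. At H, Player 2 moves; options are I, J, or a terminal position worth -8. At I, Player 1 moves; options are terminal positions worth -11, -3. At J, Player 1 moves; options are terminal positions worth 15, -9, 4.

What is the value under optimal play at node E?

6

F: max(15, 4) = 15
G: max(8, -17, 14) = 14
E: min(15, 14, 6) = 6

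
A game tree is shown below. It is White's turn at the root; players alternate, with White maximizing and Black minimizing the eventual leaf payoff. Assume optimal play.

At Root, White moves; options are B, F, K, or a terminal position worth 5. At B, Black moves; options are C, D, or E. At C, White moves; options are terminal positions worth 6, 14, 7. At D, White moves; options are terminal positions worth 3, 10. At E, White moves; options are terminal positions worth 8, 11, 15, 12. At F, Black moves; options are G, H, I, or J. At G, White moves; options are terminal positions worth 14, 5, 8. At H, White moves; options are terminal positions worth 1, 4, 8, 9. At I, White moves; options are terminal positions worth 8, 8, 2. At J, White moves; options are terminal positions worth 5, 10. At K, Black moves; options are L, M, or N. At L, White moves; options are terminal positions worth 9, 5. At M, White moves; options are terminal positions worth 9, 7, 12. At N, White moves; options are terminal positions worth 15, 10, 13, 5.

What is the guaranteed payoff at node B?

10

C: max(6, 14, 7) = 14
D: max(3, 10) = 10
E: max(8, 11, 15, 12) = 15
B: min(14, 10, 15) = 10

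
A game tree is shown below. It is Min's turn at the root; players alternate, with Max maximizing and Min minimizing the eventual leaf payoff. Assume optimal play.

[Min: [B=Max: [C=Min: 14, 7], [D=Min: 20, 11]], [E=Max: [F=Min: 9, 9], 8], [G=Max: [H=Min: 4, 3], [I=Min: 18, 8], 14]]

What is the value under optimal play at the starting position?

9

C (Min): min(14, 7) = 7
D (Min): min(20, 11) = 11
B (Max): max(7, 11) = 11
F (Min): min(9, 9) = 9
E (Max): max(9, 8) = 9
H (Min): min(4, 3) = 3
I (Min): min(18, 8) = 8
G (Max): max(3, 8, 14) = 14
Root (Min): min(11, 9, 14) = 9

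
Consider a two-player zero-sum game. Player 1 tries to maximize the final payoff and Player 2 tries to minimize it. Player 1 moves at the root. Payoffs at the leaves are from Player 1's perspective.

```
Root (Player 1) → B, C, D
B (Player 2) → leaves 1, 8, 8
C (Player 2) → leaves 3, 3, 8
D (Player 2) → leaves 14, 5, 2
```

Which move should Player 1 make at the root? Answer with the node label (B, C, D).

C

B (Player 2): min(1, 8, 8) = 1
C (Player 2): min(3, 3, 8) = 3
D (Player 2): min(14, 5, 2) = 2
Root (Player 1): max(1, 3, 2) = 3
Player 1 picks the child with the highest value: C (value 3).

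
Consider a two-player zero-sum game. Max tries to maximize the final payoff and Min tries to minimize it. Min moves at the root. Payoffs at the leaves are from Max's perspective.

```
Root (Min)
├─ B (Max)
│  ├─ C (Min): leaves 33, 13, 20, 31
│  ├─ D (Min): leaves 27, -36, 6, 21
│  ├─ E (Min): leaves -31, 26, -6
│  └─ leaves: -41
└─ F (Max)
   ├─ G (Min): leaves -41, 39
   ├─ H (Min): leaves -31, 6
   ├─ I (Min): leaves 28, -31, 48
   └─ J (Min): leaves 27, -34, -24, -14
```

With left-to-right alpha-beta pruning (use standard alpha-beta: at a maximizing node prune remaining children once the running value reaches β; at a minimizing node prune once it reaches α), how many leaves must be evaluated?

16

C [α=-∞,β=+∞]: v=13
D [α=13,β=+∞]: v=-36 after child 2 ≤ α → α-cutoff, skip 2
E [α=13,β=+∞]: v=-31 after child 1 ≤ α → α-cutoff, skip 2
B [α=-∞,β=+∞]: v=13
G [α=-∞,β=13]: v=-41
H [α=-41,β=13]: v=-31
I [α=-31,β=13]: v=-31 after child 2 ≤ α → α-cutoff, skip 1
J [α=-31,β=13]: v=-34 after child 2 ≤ α → α-cutoff, skip 2
F [α=-∞,β=13]: v=-31
Root [α=-∞,β=+∞]: v=-31
Leaves evaluated: 16 of 23.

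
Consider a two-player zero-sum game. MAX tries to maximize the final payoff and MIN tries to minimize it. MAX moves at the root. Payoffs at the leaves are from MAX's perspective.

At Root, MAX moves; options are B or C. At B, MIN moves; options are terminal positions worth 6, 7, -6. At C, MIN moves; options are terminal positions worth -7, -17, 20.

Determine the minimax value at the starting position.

B (MIN): min(6, 7, -6) = -6
C (MIN): min(-7, -17, 20) = -17
Root (MAX): max(-6, -17) = -6

-6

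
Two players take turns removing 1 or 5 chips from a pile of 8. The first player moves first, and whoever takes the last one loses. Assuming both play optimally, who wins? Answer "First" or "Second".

Positions where the player to move wins (W) vs loses (L):
i:   0  1  2  3  4  5  6  7  8
     W  L  W  L  W  L  W  L  W
Position 8 is W, so the first player wins.

First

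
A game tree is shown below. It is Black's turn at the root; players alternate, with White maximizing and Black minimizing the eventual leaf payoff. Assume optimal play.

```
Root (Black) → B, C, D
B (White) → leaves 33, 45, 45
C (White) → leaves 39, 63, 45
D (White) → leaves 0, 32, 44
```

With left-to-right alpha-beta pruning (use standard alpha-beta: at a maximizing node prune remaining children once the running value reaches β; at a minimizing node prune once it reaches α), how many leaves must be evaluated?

B [α=-∞,β=+∞]: v=45
C [α=-∞,β=45]: v=63 after child 2 ≥ β → β-cutoff, skip 1
D [α=-∞,β=45]: v=44
Root [α=-∞,β=+∞]: v=44
Leaves evaluated: 8 of 9.

8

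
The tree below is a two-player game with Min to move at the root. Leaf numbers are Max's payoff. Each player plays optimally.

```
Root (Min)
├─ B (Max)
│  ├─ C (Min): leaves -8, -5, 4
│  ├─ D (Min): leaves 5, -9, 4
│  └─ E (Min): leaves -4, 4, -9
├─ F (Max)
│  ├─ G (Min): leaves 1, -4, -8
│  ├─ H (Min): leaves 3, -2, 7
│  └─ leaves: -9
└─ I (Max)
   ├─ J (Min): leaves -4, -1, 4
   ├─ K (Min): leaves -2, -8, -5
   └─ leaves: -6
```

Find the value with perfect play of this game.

-8

C (Min): min(-8, -5, 4) = -8
D (Min): min(5, -9, 4) = -9
E (Min): min(-4, 4, -9) = -9
B (Max): max(-8, -9, -9) = -8
G (Min): min(1, -4, -8) = -8
H (Min): min(3, -2, 7) = -2
F (Max): max(-8, -2, -9) = -2
J (Min): min(-4, -1, 4) = -4
K (Min): min(-2, -8, -5) = -8
I (Max): max(-4, -8, -6) = -4
Root (Min): min(-8, -2, -4) = -8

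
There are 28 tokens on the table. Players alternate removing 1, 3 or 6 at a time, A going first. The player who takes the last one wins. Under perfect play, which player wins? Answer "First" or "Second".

Mark each pile size as W (mover wins) or L (mover loses):
i:   0  1  2  3  4  5  6  7  8  9 10 11 12 13 14 15 16 17 18 19 20 21 22 23 24 25 26 27 28
     L  W  L  W  L  W  W  W  W  L  W  L  W  L  W  W  W  W  L  W  L  W  L  W  W  W  W  L  W
Position 28 is W, so the first player wins.

First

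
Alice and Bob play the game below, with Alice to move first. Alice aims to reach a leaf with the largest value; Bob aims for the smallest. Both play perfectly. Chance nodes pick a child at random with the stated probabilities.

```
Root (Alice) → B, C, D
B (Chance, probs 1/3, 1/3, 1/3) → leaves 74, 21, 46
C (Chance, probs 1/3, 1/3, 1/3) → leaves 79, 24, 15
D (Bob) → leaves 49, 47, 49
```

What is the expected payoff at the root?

47

B (Chance): 1/3·74 + 1/3·21 + 1/3·46 = 47
C (Chance): 1/3·79 + 1/3·24 + 1/3·15 = 39.33
D (Bob): min(49, 47, 49) = 47
Root (Alice): max(47, 39.33, 47) = 47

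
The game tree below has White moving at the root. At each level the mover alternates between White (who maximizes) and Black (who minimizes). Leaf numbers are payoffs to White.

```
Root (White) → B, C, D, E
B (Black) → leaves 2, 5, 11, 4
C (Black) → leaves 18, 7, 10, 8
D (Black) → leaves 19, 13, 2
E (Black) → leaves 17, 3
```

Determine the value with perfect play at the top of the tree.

B (Black): min(2, 5, 11, 4) = 2
C (Black): min(18, 7, 10, 8) = 7
D (Black): min(19, 13, 2) = 2
E (Black): min(17, 3) = 3
Root (White): max(2, 7, 2, 3) = 7

7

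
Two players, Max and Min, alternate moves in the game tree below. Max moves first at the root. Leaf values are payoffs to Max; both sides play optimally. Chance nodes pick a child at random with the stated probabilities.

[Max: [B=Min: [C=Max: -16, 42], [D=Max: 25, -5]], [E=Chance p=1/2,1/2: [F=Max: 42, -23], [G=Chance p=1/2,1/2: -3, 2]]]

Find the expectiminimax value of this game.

C (Max): max(-16, 42) = 42
D (Max): max(25, -5) = 25
B (Min): min(42, 25) = 25
F (Max): max(42, -23) = 42
G (Chance): 1/2·-3 + 1/2·2 = -0.5
E (Chance): 1/2·42 + 1/2·-0.5 = 20.75
Root (Max): max(25, 20.75) = 25

25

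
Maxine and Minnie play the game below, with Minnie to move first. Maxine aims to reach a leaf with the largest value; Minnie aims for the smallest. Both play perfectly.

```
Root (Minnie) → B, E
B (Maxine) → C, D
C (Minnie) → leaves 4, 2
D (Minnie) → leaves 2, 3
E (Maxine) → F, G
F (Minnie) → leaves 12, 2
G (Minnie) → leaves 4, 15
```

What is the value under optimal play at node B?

C: min(4, 2) = 2
D: min(2, 3) = 2
B: max(2, 2) = 2

2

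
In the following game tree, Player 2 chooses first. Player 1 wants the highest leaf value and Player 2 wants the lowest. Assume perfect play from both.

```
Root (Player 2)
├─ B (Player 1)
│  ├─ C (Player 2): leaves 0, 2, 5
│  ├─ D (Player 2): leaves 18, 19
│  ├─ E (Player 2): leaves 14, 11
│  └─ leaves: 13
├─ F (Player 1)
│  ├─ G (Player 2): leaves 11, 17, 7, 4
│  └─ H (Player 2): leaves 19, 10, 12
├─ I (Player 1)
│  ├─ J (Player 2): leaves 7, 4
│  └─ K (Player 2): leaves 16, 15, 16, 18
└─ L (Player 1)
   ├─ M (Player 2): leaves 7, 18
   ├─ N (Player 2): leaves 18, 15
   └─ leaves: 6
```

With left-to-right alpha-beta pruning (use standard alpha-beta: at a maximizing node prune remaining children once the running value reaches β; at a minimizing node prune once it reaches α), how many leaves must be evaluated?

C [α=-∞,β=+∞]: v=0
D [α=0,β=+∞]: v=18
E [α=18,β=+∞]: v=14 after child 1 ≤ α → α-cutoff, skip 1
B [α=-∞,β=+∞]: v=18
G [α=-∞,β=18]: v=4
H [α=4,β=18]: v=10
F [α=-∞,β=18]: v=10
J [α=-∞,β=10]: v=4
K [α=4,β=10]: v=15
I [α=-∞,β=10]: v=15
M [α=-∞,β=10]: v=7
N [α=7,β=10]: v=15
L [α=-∞,β=10]: v=15 after child 2 ≥ β → β-cutoff, skip 1
Root [α=-∞,β=+∞]: v=10
Leaves evaluated: 24 of 26.

24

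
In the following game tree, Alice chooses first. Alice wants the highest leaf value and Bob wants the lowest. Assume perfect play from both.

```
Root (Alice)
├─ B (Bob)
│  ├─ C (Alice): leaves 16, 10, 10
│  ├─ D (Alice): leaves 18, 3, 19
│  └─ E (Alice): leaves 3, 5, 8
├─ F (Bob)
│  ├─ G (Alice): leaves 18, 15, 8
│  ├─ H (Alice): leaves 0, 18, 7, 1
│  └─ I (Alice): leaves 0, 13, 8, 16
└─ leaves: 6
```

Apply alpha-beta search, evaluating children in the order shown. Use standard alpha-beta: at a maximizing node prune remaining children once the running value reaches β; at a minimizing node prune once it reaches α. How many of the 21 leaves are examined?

17

C [α=-∞,β=+∞]: v=16
D [α=-∞,β=16]: v=18 after child 1 ≥ β → β-cutoff, skip 2
E [α=-∞,β=16]: v=8
B [α=-∞,β=+∞]: v=8
G [α=8,β=+∞]: v=18
H [α=8,β=18]: v=18 after child 2 ≥ β → β-cutoff, skip 2
I [α=8,β=18]: v=16
F [α=8,β=+∞]: v=16
Root [α=-∞,β=+∞]: v=16
Leaves evaluated: 17 of 21.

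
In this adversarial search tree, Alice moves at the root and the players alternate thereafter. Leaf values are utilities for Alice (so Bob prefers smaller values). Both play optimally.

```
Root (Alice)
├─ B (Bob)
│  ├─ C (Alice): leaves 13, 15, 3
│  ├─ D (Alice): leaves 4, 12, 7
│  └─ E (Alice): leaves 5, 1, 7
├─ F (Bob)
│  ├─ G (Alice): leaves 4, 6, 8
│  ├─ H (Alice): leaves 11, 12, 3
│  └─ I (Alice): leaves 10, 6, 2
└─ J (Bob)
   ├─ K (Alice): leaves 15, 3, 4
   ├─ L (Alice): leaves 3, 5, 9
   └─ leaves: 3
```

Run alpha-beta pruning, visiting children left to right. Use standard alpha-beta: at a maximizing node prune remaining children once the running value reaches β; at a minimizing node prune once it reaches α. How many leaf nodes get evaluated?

21

C [α=-∞,β=+∞]: v=15
D [α=-∞,β=15]: v=12
E [α=-∞,β=12]: v=7
B [α=-∞,β=+∞]: v=7
G [α=7,β=+∞]: v=8
H [α=7,β=8]: v=11 after child 1 ≥ β → β-cutoff, skip 2
I [α=7,β=8]: v=10 after child 1 ≥ β → β-cutoff, skip 2
F [α=7,β=+∞]: v=8
K [α=8,β=+∞]: v=15
L [α=8,β=15]: v=9
J [α=8,β=+∞]: v=3
Root [α=-∞,β=+∞]: v=8
Leaves evaluated: 21 of 25.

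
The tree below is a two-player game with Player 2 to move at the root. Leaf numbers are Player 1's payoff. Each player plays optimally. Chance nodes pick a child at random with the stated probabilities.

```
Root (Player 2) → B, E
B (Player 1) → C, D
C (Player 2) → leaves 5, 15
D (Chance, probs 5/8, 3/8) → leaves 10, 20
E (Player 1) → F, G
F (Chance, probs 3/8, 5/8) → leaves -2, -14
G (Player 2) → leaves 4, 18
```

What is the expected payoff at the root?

4

C (Player 2): min(5, 15) = 5
D (Chance): 5/8·10 + 3/8·20 = 13.75
B (Player 1): max(5, 13.75) = 13.75
F (Chance): 3/8·-2 + 5/8·-14 = -9.5
G (Player 2): min(4, 18) = 4
E (Player 1): max(-9.5, 4) = 4
Root (Player 2): min(13.75, 4) = 4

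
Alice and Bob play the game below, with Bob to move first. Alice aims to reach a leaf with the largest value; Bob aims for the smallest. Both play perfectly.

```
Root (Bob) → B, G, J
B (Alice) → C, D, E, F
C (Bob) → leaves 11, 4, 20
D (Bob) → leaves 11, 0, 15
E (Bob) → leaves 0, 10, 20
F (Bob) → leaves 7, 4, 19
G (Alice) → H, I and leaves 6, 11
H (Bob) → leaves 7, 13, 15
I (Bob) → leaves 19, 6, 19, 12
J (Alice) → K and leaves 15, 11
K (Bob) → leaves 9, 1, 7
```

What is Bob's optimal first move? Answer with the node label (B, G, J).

B

C (Bob): min(11, 4, 20) = 4
D (Bob): min(11, 0, 15) = 0
E (Bob): min(0, 10, 20) = 0
F (Bob): min(7, 4, 19) = 4
B (Alice): max(4, 0, 0, 4) = 4
H (Bob): min(7, 13, 15) = 7
I (Bob): min(19, 6, 19, 12) = 6
G (Alice): max(7, 6, 6, 11) = 11
K (Bob): min(9, 1, 7) = 1
J (Alice): max(1, 15, 11) = 15
Root (Bob): min(4, 11, 15) = 4
Bob picks the child with the lowest value: B (value 4).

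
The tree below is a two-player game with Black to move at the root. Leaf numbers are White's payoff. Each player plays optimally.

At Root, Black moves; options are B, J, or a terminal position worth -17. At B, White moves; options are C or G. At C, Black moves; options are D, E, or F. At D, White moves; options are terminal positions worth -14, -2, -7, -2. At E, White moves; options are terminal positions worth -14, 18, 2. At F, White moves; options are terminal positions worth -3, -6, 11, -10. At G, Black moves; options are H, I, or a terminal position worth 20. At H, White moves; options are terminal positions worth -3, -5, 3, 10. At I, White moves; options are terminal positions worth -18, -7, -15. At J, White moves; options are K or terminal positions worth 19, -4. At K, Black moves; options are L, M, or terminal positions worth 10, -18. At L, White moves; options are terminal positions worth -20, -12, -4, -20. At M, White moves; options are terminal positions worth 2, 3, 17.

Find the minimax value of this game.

-17

D (White): max(-14, -2, -7, -2) = -2
E (White): max(-14, 18, 2) = 18
F (White): max(-3, -6, 11, -10) = 11
C (Black): min(-2, 18, 11) = -2
H (White): max(-3, -5, 3, 10) = 10
I (White): max(-18, -7, -15) = -7
G (Black): min(10, -7, 20) = -7
B (White): max(-2, -7) = -2
L (White): max(-20, -12, -4, -20) = -4
M (White): max(2, 3, 17) = 17
K (Black): min(-4, 17, 10, -18) = -18
J (White): max(-18, 19, -4) = 19
Root (Black): min(-2, 19, -17) = -17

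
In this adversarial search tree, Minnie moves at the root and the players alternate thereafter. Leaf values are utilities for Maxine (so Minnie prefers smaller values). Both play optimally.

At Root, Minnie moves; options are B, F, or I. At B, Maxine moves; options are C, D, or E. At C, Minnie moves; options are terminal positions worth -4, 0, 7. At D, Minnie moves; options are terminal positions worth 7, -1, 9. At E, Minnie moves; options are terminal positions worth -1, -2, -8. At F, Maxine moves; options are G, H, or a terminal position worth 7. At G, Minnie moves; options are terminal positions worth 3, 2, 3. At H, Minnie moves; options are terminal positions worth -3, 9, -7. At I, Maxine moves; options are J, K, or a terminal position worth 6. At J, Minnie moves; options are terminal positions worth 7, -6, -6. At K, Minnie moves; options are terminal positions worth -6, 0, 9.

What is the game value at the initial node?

-1

C (Minnie): min(-4, 0, 7) = -4
D (Minnie): min(7, -1, 9) = -1
E (Minnie): min(-1, -2, -8) = -8
B (Maxine): max(-4, -1, -8) = -1
G (Minnie): min(3, 2, 3) = 2
H (Minnie): min(-3, 9, -7) = -7
F (Maxine): max(2, -7, 7) = 7
J (Minnie): min(7, -6, -6) = -6
K (Minnie): min(-6, 0, 9) = -6
I (Maxine): max(-6, -6, 6) = 6
Root (Minnie): min(-1, 7, 6) = -1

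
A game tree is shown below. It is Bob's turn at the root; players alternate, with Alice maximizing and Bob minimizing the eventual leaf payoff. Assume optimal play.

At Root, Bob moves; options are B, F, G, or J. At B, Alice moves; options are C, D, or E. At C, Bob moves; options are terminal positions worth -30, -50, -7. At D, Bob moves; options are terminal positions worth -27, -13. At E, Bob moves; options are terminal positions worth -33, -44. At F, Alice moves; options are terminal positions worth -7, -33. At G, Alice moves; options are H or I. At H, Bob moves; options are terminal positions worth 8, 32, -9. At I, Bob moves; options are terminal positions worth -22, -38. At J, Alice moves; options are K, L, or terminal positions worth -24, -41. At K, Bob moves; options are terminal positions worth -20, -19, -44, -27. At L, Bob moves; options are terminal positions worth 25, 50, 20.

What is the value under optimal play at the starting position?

C (Bob): min(-30, -50, -7) = -50
D (Bob): min(-27, -13) = -27
E (Bob): min(-33, -44) = -44
B (Alice): max(-50, -27, -44) = -27
F (Alice): max(-7, -33) = -7
H (Bob): min(8, 32, -9) = -9
I (Bob): min(-22, -38) = -38
G (Alice): max(-9, -38) = -9
K (Bob): min(-20, -19, -44, -27) = -44
L (Bob): min(25, 50, 20) = 20
J (Alice): max(-44, 20, -24, -41) = 20
Root (Bob): min(-27, -7, -9, 20) = -27

-27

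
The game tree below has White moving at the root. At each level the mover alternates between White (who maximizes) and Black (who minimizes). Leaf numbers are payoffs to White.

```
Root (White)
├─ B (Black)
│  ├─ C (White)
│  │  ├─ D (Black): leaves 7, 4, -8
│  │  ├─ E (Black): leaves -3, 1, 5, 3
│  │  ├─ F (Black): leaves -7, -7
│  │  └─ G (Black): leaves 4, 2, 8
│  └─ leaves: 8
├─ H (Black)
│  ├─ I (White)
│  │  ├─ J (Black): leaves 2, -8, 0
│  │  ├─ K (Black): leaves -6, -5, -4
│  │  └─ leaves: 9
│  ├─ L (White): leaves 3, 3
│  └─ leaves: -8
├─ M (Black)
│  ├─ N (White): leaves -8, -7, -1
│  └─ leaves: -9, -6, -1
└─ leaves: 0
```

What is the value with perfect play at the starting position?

D (Black): min(7, 4, -8) = -8
E (Black): min(-3, 1, 5, 3) = -3
F (Black): min(-7, -7) = -7
G (Black): min(4, 2, 8) = 2
C (White): max(-8, -3, -7, 2) = 2
B (Black): min(2, 8) = 2
J (Black): min(2, -8, 0) = -8
K (Black): min(-6, -5, -4) = -6
I (White): max(-8, -6, 9) = 9
L (White): max(3, 3) = 3
H (Black): min(9, 3, -8) = -8
N (White): max(-8, -7, -1) = -1
M (Black): min(-1, -9, -6, -1) = -9
Root (White): max(2, -8, -9, 0) = 2

2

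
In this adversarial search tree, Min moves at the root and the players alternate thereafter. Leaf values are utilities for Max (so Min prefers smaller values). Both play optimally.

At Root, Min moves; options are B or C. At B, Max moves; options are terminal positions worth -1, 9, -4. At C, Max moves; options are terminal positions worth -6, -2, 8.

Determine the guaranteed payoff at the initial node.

8

B (Max): max(-1, 9, -4) = 9
C (Max): max(-6, -2, 8) = 8
Root (Min): min(9, 8) = 8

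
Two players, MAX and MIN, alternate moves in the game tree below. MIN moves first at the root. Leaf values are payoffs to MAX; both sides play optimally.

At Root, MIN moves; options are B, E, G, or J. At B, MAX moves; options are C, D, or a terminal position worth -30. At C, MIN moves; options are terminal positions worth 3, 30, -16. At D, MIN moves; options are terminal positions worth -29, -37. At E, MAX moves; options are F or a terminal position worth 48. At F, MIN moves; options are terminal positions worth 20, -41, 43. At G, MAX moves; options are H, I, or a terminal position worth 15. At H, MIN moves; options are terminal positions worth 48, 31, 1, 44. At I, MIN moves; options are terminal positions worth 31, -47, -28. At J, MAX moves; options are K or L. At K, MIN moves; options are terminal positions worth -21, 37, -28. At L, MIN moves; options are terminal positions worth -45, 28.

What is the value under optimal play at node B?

C: min(3, 30, -16) = -16
D: min(-29, -37) = -37
B: max(-16, -37, -30) = -16

-16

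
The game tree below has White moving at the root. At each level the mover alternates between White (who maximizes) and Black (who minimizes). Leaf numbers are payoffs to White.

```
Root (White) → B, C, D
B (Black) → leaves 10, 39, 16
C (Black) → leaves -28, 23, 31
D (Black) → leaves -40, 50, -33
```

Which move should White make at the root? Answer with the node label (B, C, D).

B

B (Black): min(10, 39, 16) = 10
C (Black): min(-28, 23, 31) = -28
D (Black): min(-40, 50, -33) = -40
Root (White): max(10, -28, -40) = 10
White picks the child with the highest value: B (value 10).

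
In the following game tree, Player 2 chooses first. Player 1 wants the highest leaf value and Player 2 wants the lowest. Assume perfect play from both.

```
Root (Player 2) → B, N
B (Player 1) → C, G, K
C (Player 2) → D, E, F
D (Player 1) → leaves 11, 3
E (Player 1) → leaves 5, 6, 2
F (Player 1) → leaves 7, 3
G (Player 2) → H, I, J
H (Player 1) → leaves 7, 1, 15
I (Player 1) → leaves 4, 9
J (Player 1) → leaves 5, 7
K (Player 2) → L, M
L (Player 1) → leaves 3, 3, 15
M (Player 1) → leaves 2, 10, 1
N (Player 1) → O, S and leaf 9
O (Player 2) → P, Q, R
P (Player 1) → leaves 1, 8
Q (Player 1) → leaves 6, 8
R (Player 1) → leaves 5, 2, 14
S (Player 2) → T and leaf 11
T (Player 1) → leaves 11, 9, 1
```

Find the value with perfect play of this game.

D (Player 1): max(11, 3) = 11
E (Player 1): max(5, 6, 2) = 6
F (Player 1): max(7, 3) = 7
C (Player 2): min(11, 6, 7) = 6
H (Player 1): max(7, 1, 15) = 15
I (Player 1): max(4, 9) = 9
J (Player 1): max(5, 7) = 7
G (Player 2): min(15, 9, 7) = 7
L (Player 1): max(3, 3, 15) = 15
M (Player 1): max(2, 10, 1) = 10
K (Player 2): min(15, 10) = 10
B (Player 1): max(6, 7, 10) = 10
P (Player 1): max(1, 8) = 8
Q (Player 1): max(6, 8) = 8
R (Player 1): max(5, 2, 14) = 14
O (Player 2): min(8, 8, 14) = 8
T (Player 1): max(11, 9, 1) = 11
S (Player 2): min(11, 11) = 11
N (Player 1): max(8, 11, 9) = 11
Root (Player 2): min(10, 11) = 10

10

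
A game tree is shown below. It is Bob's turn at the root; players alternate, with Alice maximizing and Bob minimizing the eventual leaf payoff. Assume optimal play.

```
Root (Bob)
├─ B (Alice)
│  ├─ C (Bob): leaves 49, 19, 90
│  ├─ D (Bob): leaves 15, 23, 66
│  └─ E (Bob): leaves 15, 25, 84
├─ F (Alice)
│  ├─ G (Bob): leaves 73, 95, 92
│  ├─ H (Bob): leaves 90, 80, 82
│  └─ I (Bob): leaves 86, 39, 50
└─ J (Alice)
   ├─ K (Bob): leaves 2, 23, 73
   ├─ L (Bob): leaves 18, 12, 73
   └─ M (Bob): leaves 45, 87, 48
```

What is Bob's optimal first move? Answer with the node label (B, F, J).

C (Bob): min(49, 19, 90) = 19
D (Bob): min(15, 23, 66) = 15
E (Bob): min(15, 25, 84) = 15
B (Alice): max(19, 15, 15) = 19
G (Bob): min(73, 95, 92) = 73
H (Bob): min(90, 80, 82) = 80
I (Bob): min(86, 39, 50) = 39
F (Alice): max(73, 80, 39) = 80
K (Bob): min(2, 23, 73) = 2
L (Bob): min(18, 12, 73) = 12
M (Bob): min(45, 87, 48) = 45
J (Alice): max(2, 12, 45) = 45
Root (Bob): min(19, 80, 45) = 19
Bob picks the child with the lowest value: B (value 19).

B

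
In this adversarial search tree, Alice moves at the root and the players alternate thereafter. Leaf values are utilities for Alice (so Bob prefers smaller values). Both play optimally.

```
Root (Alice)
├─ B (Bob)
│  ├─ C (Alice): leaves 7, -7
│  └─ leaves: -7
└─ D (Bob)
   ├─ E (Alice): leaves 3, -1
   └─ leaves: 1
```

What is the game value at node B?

C: max(7, -7) = 7
B: min(7, -7) = -7

-7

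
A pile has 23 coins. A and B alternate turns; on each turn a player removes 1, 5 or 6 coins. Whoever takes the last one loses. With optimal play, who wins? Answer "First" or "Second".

Second

Compute winning (W) and losing (L) positions by backward induction:
i:   0  1  2  3  4  5  6  7  8  9 10 11 12 13 14 15 16 17 18 19 20 21 22 23
     W  L  W  L  W  L  W  W  W  W  W  W  L  W  L  W  L  W  W  W  W  W  W  L
Position 23 is L, so the second player wins.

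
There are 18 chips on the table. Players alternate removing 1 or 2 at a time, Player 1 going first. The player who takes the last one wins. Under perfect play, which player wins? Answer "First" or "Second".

Second

Compute winning (W) and losing (L) positions by backward induction:
i:   0  1  2  3  4  5  6  7  8  9 10 11 12 13 14 15 16 17 18
     L  W  W  L  W  W  L  W  W  L  W  W  L  W  W  L  W  W  L
Position 18 is L, so the second player wins.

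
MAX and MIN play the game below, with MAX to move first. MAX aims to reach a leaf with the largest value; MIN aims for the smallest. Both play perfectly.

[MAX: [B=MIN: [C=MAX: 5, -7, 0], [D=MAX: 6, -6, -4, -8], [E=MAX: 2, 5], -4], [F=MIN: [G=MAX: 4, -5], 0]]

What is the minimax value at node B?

C: max(5, -7, 0) = 5
D: max(6, -6, -4, -8) = 6
E: max(2, 5) = 5
B: min(5, 6, 5, -4) = -4

-4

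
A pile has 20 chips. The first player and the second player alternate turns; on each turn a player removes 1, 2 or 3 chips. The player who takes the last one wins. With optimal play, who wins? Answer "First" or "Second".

W/L table (W = player to move can force a win):
i:   0  1  2  3  4  5  6  7  8  9 10 11 12 13 14 15 16 17 18 19 20
     L  W  W  W  L  W  W  W  L  W  W  W  L  W  W  W  L  W  W  W  L
Position 20 is L, so the second player wins.

Second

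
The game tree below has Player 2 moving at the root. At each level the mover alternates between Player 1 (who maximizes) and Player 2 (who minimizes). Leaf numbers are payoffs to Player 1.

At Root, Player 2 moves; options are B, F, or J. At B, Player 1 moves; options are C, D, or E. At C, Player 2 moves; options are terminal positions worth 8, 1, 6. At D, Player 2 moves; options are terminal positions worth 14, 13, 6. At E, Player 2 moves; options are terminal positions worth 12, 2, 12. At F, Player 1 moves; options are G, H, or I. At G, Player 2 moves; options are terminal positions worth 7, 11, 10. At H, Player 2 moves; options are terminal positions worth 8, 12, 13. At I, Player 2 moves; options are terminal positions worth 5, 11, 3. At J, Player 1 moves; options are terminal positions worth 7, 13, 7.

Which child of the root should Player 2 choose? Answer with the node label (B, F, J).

C (Player 2): min(8, 1, 6) = 1
D (Player 2): min(14, 13, 6) = 6
E (Player 2): min(12, 2, 12) = 2
B (Player 1): max(1, 6, 2) = 6
G (Player 2): min(7, 11, 10) = 7
H (Player 2): min(8, 12, 13) = 8
I (Player 2): min(5, 11, 3) = 3
F (Player 1): max(7, 8, 3) = 8
J (Player 1): max(7, 13, 7) = 13
Root (Player 2): min(6, 8, 13) = 6
Player 2 picks the child with the lowest value: B (value 6).

B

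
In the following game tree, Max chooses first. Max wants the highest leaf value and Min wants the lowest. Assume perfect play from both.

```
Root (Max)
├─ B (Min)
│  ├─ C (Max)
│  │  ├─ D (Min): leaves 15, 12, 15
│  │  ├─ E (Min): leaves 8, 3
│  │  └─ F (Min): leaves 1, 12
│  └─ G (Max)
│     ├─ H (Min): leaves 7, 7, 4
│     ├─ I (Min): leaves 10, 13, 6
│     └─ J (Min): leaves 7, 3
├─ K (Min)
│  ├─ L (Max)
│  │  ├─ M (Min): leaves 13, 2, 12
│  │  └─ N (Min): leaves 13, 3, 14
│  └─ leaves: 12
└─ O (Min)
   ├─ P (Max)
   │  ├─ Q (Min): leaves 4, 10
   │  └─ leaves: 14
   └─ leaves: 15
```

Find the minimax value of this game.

D (Min): min(15, 12, 15) = 12
E (Min): min(8, 3) = 3
F (Min): min(1, 12) = 1
C (Max): max(12, 3, 1) = 12
H (Min): min(7, 7, 4) = 4
I (Min): min(10, 13, 6) = 6
J (Min): min(7, 3) = 3
G (Max): max(4, 6, 3) = 6
B (Min): min(12, 6) = 6
M (Min): min(13, 2, 12) = 2
N (Min): min(13, 3, 14) = 3
L (Max): max(2, 3) = 3
K (Min): min(3, 12) = 3
Q (Min): min(4, 10) = 4
P (Max): max(4, 14) = 14
O (Min): min(14, 15) = 14
Root (Max): max(6, 3, 14) = 14

14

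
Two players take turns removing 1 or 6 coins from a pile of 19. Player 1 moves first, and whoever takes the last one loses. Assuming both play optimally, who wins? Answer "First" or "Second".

Second

W/L table (W = player to move can force a win):
i:   0  1  2  3  4  5  6  7  8  9 10 11 12 13 14 15 16 17 18 19
     W  L  W  L  W  L  W  W  L  W  L  W  L  W  W  L  W  L  W  L
Position 19 is L, so the second player wins.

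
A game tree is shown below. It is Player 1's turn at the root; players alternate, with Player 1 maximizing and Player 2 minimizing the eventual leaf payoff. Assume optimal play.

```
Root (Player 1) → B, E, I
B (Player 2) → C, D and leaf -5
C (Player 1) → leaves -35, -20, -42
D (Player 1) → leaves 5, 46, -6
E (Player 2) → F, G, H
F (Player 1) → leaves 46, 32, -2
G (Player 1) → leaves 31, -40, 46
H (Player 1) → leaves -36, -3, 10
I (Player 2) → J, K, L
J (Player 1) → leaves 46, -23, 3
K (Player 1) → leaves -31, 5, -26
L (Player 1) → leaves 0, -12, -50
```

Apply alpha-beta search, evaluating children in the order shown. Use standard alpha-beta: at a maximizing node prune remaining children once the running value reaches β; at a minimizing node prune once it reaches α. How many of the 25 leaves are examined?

20

C [α=-∞,β=+∞]: v=-20
D [α=-∞,β=-20]: v=5 after child 1 ≥ β → β-cutoff, skip 2
B [α=-∞,β=+∞]: v=-20
F [α=-20,β=+∞]: v=46
G [α=-20,β=46]: v=46
H [α=-20,β=46]: v=10
E [α=-20,β=+∞]: v=10
J [α=10,β=+∞]: v=46
K [α=10,β=46]: v=5
I [α=10,β=+∞]: v=5 after child 2 ≤ α → α-cutoff, skip 1
Root [α=-∞,β=+∞]: v=10
Leaves evaluated: 20 of 25.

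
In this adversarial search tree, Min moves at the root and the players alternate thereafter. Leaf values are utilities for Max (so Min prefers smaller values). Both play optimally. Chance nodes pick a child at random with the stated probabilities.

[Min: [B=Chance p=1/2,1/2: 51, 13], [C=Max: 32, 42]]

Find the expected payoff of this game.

32

B (Chance): 1/2·51 + 1/2·13 = 32
C (Max): max(32, 42) = 42
Root (Min): min(32, 42) = 32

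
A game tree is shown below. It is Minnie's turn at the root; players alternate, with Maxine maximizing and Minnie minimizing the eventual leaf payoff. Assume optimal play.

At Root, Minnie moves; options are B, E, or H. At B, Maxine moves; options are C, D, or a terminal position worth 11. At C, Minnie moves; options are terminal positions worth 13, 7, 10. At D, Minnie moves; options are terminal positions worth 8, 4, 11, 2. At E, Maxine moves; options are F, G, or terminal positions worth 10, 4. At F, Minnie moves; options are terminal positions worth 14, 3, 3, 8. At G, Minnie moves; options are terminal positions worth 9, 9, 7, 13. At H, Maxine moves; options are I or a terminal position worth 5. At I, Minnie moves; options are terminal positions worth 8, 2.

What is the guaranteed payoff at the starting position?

C (Minnie): min(13, 7, 10) = 7
D (Minnie): min(8, 4, 11, 2) = 2
B (Maxine): max(7, 2, 11) = 11
F (Minnie): min(14, 3, 3, 8) = 3
G (Minnie): min(9, 9, 7, 13) = 7
E (Maxine): max(3, 7, 10, 4) = 10
I (Minnie): min(8, 2) = 2
H (Maxine): max(2, 5) = 5
Root (Minnie): min(11, 10, 5) = 5

5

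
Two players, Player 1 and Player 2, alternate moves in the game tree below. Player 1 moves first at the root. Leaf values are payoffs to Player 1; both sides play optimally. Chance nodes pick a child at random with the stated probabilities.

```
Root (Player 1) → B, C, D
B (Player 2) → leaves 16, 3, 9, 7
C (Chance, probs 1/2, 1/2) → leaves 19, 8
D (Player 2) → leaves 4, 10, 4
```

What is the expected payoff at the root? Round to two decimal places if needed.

13.5

B (Player 2): min(16, 3, 9, 7) = 3
C (Chance): 1/2·19 + 1/2·8 = 13.5
D (Player 2): min(4, 10, 4) = 4
Root (Player 1): max(3, 13.5, 4) = 13.5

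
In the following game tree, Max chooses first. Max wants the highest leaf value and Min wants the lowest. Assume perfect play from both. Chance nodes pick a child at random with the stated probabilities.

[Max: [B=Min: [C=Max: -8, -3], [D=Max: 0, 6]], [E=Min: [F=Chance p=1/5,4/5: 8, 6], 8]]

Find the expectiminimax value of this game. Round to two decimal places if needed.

C (Max): max(-8, -3) = -3
D (Max): max(0, 6) = 6
B (Min): min(-3, 6) = -3
F (Chance): 1/5·8 + 4/5·6 = 6.4
E (Min): min(6.4, 8) = 6.4
Root (Max): max(-3, 6.4) = 6.4

6.4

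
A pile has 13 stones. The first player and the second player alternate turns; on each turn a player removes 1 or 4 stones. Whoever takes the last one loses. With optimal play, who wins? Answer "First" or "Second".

i:   0  1  2  3  4  5  6  7  8  9 10 11 12 13
     W  L  W  L  W  W  L  W  L  W  W  L  W  L
Position 13 is L, so the second player wins.

Second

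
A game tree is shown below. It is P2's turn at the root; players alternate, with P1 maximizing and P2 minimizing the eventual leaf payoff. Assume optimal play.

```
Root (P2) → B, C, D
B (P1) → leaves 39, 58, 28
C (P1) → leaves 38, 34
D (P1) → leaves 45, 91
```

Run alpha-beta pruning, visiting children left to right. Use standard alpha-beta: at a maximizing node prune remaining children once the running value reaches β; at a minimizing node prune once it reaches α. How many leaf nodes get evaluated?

B [α=-∞,β=+∞]: v=58
C [α=-∞,β=58]: v=38
D [α=-∞,β=38]: v=45 after child 1 ≥ β → β-cutoff, skip 1
Root [α=-∞,β=+∞]: v=38
Leaves evaluated: 6 of 7.

6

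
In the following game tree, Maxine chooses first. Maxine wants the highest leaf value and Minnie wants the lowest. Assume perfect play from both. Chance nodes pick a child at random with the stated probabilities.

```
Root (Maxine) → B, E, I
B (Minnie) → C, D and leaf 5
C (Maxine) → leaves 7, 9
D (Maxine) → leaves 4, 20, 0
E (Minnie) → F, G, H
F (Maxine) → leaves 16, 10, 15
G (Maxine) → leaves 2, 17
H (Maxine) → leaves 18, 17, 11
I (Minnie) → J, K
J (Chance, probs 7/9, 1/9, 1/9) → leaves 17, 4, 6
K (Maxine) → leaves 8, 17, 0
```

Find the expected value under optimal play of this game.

C (Maxine): max(7, 9) = 9
D (Maxine): max(4, 20, 0) = 20
B (Minnie): min(9, 20, 5) = 5
F (Maxine): max(16, 10, 15) = 16
G (Maxine): max(2, 17) = 17
H (Maxine): max(18, 17, 11) = 18
E (Minnie): min(16, 17, 18) = 16
J (Chance): 7/9·17 + 1/9·4 + 1/9·6 = 14.33
K (Maxine): max(8, 17, 0) = 17
I (Minnie): min(14.33, 17) = 14.33
Root (Maxine): max(5, 16, 14.33) = 16

16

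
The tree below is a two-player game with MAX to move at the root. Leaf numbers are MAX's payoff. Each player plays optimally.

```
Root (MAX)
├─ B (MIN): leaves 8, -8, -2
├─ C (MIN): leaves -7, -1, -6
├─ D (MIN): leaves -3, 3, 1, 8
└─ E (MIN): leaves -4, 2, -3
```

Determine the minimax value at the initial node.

B (MIN): min(8, -8, -2) = -8
C (MIN): min(-7, -1, -6) = -7
D (MIN): min(-3, 3, 1, 8) = -3
E (MIN): min(-4, 2, -3) = -4
Root (MAX): max(-8, -7, -3, -4) = -3

-3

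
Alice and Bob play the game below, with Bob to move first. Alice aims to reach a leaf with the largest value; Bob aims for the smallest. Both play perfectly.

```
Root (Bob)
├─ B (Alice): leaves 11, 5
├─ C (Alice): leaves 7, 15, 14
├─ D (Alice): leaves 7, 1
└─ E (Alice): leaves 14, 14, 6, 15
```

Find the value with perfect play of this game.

B (Alice): max(11, 5) = 11
C (Alice): max(7, 15, 14) = 15
D (Alice): max(7, 1) = 7
E (Alice): max(14, 14, 6, 15) = 15
Root (Bob): min(11, 15, 7, 15) = 7

7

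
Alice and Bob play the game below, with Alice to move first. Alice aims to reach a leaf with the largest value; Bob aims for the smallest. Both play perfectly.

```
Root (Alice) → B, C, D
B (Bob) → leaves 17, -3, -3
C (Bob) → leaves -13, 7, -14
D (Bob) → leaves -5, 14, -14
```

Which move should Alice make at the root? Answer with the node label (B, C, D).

B (Bob): min(17, -3, -3) = -3
C (Bob): min(-13, 7, -14) = -14
D (Bob): min(-5, 14, -14) = -14
Root (Alice): max(-3, -14, -14) = -3
Alice picks the child with the highest value: B (value -3).

B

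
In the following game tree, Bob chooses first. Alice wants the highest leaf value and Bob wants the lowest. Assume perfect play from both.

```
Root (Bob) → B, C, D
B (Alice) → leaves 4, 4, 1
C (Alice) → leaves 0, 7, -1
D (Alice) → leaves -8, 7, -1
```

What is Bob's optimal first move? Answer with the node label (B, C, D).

B (Alice): max(4, 4, 1) = 4
C (Alice): max(0, 7, -1) = 7
D (Alice): max(-8, 7, -1) = 7
Root (Bob): min(4, 7, 7) = 4
Bob picks the child with the lowest value: B (value 4).

B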